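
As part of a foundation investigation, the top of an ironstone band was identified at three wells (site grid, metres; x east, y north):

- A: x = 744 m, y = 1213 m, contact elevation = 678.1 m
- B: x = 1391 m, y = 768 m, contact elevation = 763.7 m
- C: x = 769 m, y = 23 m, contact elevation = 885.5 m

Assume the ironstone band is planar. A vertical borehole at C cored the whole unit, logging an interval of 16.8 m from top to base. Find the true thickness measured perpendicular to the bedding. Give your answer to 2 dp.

Two edge vectors: A→B = (647, -445, 85.6), A→C = (25, -1190, 207.4).
Normal n = (A→B) × (A→C) = (9571, -132047.8, -758805).
So ∂z/∂x = −n_x/n_z = 0.01261 and ∂z/∂y = −n_y/n_z = −0.17402.
|∇z| = √(a²+b²) = 0.17448, so dip δ = arctan(0.17448) = 9.90°.
True thickness = vertical thickness × cos δ = 16.8 × cos 9.90° = 16.55 m.

16.55 m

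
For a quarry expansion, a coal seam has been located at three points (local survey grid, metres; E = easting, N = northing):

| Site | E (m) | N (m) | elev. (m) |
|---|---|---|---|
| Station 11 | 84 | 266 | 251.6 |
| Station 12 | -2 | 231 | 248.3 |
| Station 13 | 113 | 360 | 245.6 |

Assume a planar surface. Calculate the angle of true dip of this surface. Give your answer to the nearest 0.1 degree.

6.5°

Let the plane be z = a·E + b·N + c.
Station 12−Station 11: −86a − 35b = −3.3;  Station 13−Station 11: 29a + 94b = −6.
Solving gives a = 0.07359, b = −0.08653.
Gradient magnitude |∇z| = √(a² + b²) = √(0.00542 + 0.00749) = 0.11359.
True dip = arctan(0.11359) = 6.5°, dipping toward NW (azimuth ≈ 320°).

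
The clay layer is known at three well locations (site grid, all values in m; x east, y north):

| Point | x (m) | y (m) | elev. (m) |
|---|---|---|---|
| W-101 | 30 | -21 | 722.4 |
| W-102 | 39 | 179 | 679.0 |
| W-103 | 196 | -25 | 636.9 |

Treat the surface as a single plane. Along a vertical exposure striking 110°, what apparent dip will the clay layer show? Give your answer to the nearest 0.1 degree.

Let the plane be z = a·x + b·y + c.
W-102−W-101: 9a + 200b = −43.4;  W-103−W-101: 166a − 4b = −85.5.
Solving gives a = −0.51973, b = −0.19361.
Unit vector along 110° is (sin 110°, cos 110°) = (0.9397, -0.3420).
Slope in that direction = a·(0.9397) + b·(-0.3420) = −0.42216.
Apparent dip = arctan|0.42216| = 22.9° (true dip is 29.0°, so apparent ≤ true as expected).

22.9°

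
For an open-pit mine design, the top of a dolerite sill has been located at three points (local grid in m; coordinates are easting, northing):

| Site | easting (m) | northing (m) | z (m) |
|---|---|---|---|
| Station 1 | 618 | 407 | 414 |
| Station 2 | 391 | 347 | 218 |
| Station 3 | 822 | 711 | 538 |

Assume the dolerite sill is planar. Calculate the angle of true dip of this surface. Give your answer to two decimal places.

Two edge vectors: Station 1→Station 2 = (-227, -60, -196), Station 1→Station 3 = (204, 304, 124).
Normal n = (Station 1→Station 2) × (Station 1→Station 3) = (52144, -11836, -56768).
So ∂z/∂easting = −n_x/n_z = 0.91855 and ∂z/∂northing = −n_y/n_z = −0.20850.
Gradient magnitude |∇z| = √(a² + b²) = √(0.84373 + 0.04347) = 0.94191.
True dip = arctan(0.94191) = 43.29°, dipping toward WNW (azimuth ≈ 283°).

43.29°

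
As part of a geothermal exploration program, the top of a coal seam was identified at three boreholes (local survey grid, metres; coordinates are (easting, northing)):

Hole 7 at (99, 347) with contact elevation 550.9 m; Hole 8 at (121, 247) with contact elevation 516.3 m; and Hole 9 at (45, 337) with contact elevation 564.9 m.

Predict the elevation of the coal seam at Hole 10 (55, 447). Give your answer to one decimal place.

Two edge vectors: Hole 7→Hole 8 = (22, -100, -34.6), Hole 7→Hole 9 = (-54, -10, 14).
Normal n = (Hole 7→Hole 8) × (Hole 7→Hole 9) = (-1746, 1560.4, -5620).
So ∂z/∂E = −n_x/n_z = −0.31068 and ∂z/∂N = −n_y/n_z = 0.27765.
Intercept c from Hole 7: 550.9 + 30.76 − 96.34 = 485.31.
At (55, 447): z = −17.1 + 124.1 + 485.31 = 592.3 m.

592.3 m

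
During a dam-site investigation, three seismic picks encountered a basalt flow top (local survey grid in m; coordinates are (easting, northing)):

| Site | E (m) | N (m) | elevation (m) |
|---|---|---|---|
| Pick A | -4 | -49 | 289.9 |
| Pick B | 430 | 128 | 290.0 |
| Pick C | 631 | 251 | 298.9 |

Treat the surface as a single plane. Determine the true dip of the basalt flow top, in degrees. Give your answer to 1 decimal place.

Let the plane be z = a·E + b·N + c.
Pick B−Pick A: 434a + 177b = 0.1;  Pick C−Pick A: 635a + 300b = 9.
Solving gives a = −0.08778, b = 0.21581.
Gradient magnitude |∇z| = √(a² + b²) = √(0.00771 + 0.04657) = 0.23298.
True dip = arctan(0.23298) = 13.1°, dipping toward SSE (azimuth ≈ 158°).

13.1°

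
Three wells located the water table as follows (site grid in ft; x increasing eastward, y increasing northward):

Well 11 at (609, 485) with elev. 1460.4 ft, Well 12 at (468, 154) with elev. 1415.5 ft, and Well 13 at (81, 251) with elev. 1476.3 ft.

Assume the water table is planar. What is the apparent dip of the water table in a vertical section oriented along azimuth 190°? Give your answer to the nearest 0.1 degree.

9.1°

Let the plane be z = a·x + b·y + c.
Well 12−Well 11: −141a − 331b = −44.9;  Well 13−Well 11: −528a − 234b = 15.9.
Solving gives a = −0.11123, b = 0.18303.
Unit vector along 190° is (sin 190°, cos 190°) = (-0.1736, -0.9848).
Slope in that direction = a·(-0.1736) + b·(-0.9848) = −0.16094.
Apparent dip = arctan|0.16094| = 9.1° (true dip is 12.1°, so apparent ≤ true as expected).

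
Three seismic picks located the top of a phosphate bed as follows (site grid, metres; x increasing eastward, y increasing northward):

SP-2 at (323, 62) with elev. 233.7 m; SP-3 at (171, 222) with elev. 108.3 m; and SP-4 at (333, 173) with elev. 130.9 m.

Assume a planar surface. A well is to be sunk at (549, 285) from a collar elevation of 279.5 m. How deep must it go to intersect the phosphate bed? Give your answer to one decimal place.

280.5 m

Let the plane be z = a·x + b·y + c.
SP-3−SP-2: −152a + 160b = −125.4;  SP-4−SP-2: 10a + 111b = −102.8.
Solving gives a = −0.13689, b = −0.91379.
Then c = 233.7 − a·323 − b·62 = 334.57.
At (549, 285): z_contact = −75.15 − 260.43 + 334.57 = -1.01 m.
Depth below ground = 279.5 − (-1.01) = 280.5 m.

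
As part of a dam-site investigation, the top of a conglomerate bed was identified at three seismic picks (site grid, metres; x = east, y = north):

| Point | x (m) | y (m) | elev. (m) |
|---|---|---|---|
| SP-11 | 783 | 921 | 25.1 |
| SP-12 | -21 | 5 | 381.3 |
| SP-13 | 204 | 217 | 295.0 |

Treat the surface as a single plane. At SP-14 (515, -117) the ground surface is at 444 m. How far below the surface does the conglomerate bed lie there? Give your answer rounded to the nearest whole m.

Let the plane be z = a·x + b·y + c.
SP-12−SP-11: −804a − 916b = 356.2;  SP-13−SP-11: −579a − 704b = 269.9.
Solving gives a = −0.09919, b = −0.30180.
Then c = 25.1 − a·783 − b·921 = 380.73.
At (515, -117): z_contact = −51.1 + 35.3 + 380.73 = 365.0 m.
Depth below ground = 444 − 365.0 = 79 m.

79 m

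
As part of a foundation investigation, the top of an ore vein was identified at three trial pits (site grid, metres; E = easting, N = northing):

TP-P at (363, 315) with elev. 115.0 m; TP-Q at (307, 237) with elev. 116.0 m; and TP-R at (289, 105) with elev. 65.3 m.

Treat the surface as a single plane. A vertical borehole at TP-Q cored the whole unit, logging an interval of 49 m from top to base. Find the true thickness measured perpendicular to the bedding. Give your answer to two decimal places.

Let the plane be z = a·E + b·N + c.
TP-Q−TP-P: −56a − 78b = 1;  TP-R−TP-P: −74a − 210b = −49.7.
Solving gives a = −0.68246, b = 0.47715.
|∇z| = √(a²+b²) = 0.83273, so dip δ = arctan(0.83273) = 39.79°.
True thickness = vertical thickness × cos δ = 49 × cos 39.79° = 37.65 m.

37.65 m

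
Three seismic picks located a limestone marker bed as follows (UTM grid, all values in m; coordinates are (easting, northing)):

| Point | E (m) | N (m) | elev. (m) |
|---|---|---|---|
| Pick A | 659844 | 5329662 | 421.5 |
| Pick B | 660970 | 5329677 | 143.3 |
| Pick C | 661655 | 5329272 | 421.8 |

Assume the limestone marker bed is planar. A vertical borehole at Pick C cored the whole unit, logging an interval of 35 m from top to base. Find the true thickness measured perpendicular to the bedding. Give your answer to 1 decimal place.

23.5 m

Two edge vectors: Pick A→Pick B = (1126, 15, -278.2), Pick A→Pick C = (1811, -390, 0.3).
Normal n = (Pick A→Pick B) × (Pick A→Pick C) = (-108493.5, -504158, -466305).
So ∂z/∂E = −n_x/n_z = −0.23267 and ∂z/∂N = −n_y/n_z = −1.08118.
|∇z| = √(a²+b²) = 1.10593, so dip δ = arctan(1.10593) = 47.88°.
True thickness = vertical thickness × cos δ = 35 × cos 47.88° = 23.5 m.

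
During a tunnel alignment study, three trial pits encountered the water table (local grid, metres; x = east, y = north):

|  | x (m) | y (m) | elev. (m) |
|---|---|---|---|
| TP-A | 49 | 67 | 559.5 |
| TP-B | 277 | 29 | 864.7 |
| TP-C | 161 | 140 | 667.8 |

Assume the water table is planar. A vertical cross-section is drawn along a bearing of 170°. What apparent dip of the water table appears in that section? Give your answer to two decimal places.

33.68°

Let the plane be z = a·x + b·y + c.
TP-B−TP-A: 228a − 38b = 305.2;  TP-C−TP-A: 112a + 73b = 108.3.
Solving gives a = 1.26292, b = −0.45407.
Unit vector along 170° is (sin 170°, cos 170°) = (0.1736, -0.9848).
Slope in that direction = a·(0.1736) + b·(-0.9848) = 0.66647.
Apparent dip = arctan|0.66647| = 33.68° (true dip is 53.3°, so apparent ≤ true as expected).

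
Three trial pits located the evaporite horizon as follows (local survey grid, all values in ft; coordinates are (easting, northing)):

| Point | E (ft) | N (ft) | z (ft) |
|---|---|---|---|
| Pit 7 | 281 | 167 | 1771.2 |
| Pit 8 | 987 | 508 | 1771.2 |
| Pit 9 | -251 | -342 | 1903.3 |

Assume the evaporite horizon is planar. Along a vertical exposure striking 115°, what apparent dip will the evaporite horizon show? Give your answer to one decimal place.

24.3°

Let the plane be z = a·E + b·N + c.
Pit 8−Pit 7: 706a + 341b = 0;  Pit 9−Pit 7: −532a − 509b = 132.1.
Solving gives a = 0.25315, b = −0.52412.
Unit vector along 115° is (sin 115°, cos 115°) = (0.9063, -0.4226).
Slope in that direction = a·(0.9063) + b·(-0.4226) = 0.45093.
Apparent dip = arctan|0.45093| = 24.3° (true dip is 30.2°, so apparent ≤ true as expected).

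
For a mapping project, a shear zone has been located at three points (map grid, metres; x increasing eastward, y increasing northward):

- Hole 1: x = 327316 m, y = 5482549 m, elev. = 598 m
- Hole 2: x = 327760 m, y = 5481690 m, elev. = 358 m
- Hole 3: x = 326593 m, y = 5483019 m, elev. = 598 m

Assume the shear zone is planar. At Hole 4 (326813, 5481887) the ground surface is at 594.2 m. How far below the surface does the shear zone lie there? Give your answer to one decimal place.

412.3 m

Let the plane be z = a·x + b·y + c.
Hole 2−Hole 1: 444a − 859b = −240;  Hole 3−Hole 1: −723a + 470b = 0.
Solving gives a = 0.273536109, b = 0.420780014.
Then c = 598 − a·327316 − b·5482549 = −2395881.79.
At (326813, 5481887): z_contact = 89395.16 + 2306668.49 − 2395881.79 = 181.85 m.
Depth below ground = 594.2 − 181.85 = 412.3 m.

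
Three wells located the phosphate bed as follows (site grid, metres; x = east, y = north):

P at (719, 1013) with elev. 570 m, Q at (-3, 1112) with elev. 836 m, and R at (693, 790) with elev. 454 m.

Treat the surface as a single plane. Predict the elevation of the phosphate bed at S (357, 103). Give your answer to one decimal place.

Two edge vectors: P→Q = (-722, 99, 266), P→R = (-26, -223, -116).
Normal n = (P→Q) × (P→R) = (47834, -90668, 163580).
So ∂z/∂x = −n_x/n_z = −0.292420 and ∂z/∂y = −n_y/n_z = 0.554273.
Intercept c from P: 570 + 210.25 − 561.48 = 218.77.
At (357, 103): z = −104.4 + 57.1 + 218.77 = 171.5 m.

171.5 m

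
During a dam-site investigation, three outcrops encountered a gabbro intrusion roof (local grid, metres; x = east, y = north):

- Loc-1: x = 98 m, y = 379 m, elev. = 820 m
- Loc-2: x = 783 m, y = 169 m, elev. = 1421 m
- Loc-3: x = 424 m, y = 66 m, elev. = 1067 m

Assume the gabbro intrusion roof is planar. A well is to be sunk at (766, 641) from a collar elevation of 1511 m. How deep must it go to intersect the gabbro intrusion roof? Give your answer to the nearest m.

19 m

Two edge vectors: Loc-1→Loc-2 = (685, -210, 601), Loc-1→Loc-3 = (326, -313, 247).
Normal n = (Loc-1→Loc-2) × (Loc-1→Loc-3) = (136243, 26731, -145945).
So ∂z/∂x = −n_x/n_z = 0.93352 and ∂z/∂y = −n_y/n_z = 0.18316.
Intercept c from Loc-1: 820 − 91.49 − 69.42 = 659.10.
At (766, 641): z_contact = 715.1 + 117.4 + 659.10 = 1491.6 m.
Depth below ground = 1511 − 1491.6 = 19 m.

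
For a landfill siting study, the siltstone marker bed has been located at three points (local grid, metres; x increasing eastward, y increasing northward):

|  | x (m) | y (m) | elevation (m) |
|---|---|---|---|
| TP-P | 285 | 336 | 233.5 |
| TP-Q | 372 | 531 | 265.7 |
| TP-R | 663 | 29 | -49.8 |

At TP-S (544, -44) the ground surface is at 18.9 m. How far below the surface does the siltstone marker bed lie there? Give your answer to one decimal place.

Two edge vectors: TP-P→TP-Q = (87, 195, 32.2), TP-P→TP-R = (378, -307, -283.3).
Normal n = (TP-P→TP-Q) × (TP-P→TP-R) = (-45358.1, 36818.7, -100419).
So ∂z/∂x = −n_x/n_z = −0.45169 and ∂z/∂y = −n_y/n_z = 0.36665.
Intercept c from TP-P: 233.5 + 128.73 − 123.19 = 239.04.
At (544, -44): z_contact = −245.72 − 16.13 + 239.04 = -22.81 m.
Depth below ground = 18.9 − (-22.81) = 41.7 m.

41.7 m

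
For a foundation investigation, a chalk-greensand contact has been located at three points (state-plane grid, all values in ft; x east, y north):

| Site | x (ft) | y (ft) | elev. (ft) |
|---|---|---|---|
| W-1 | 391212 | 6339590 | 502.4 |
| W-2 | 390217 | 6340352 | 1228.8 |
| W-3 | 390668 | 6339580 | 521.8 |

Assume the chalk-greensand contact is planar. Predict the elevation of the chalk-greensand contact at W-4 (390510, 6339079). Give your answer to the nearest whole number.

Let the plane be z = a·x + b·y + c.
W-2−W-1: −995a + 762b = 726.4;  W-3−W-1: −544a − 10b = 19.4.
Solving gives a = −0.05193862, b = 0.88546073.
Then c = 502.4 − a·391212 − b·6339590 = −5592636.58.
At (390510, 6339079): z = −20282.5 + 5613005.5 − 5592636.58 = 86.4 ft.

86 ft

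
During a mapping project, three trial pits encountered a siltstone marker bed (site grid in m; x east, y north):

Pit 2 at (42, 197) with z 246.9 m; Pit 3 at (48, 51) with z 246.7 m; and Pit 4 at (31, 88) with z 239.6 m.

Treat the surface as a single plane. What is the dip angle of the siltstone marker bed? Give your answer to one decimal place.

Let the plane be z = a·x + b·y + c.
Pit 3−Pit 2: 6a − 146b = −0.2;  Pit 4−Pit 2: −11a − 109b = −7.3.
Solving gives a = 0.46195, b = 0.02035.
Gradient magnitude |∇z| = √(a² + b²) = √(0.21339 + 0.00041) = 0.46240.
True dip = arctan(0.46240) = 24.8°, dipping toward W (azimuth ≈ 267°).

24.8°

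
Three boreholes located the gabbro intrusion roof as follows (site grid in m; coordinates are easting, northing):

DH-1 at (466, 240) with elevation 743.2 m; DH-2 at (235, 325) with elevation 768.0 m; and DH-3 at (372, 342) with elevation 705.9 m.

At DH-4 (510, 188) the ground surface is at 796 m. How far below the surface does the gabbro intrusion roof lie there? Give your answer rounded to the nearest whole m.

Two edge vectors: DH-1→DH-2 = (-231, 85, 24.8), DH-1→DH-3 = (-94, 102, -37.3).
Normal n = (DH-1→DH-2) × (DH-1→DH-3) = (-5700.1, -10947.5, -15572).
So ∂z/∂easting = −n_x/n_z = −0.36605 and ∂z/∂northing = −n_y/n_z = −0.70302.
Intercept c from DH-1: 743.2 + 170.58 + 168.73 = 1082.50.
At (510, 188): z_contact = −186.7 − 132.2 + 1082.50 = 763.7 m.
Depth below ground = 796 − 763.7 = 32 m.

32 m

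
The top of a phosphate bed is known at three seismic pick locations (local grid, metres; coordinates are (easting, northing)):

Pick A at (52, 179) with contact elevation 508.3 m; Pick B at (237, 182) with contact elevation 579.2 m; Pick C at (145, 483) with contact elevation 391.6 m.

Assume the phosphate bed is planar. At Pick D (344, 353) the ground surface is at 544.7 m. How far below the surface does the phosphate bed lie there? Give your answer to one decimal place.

9.7 m

Let the plane be z = a·E + b·N + c.
Pick B−Pick A: 185a + 3b = 70.9;  Pick C−Pick A: 93a + 304b = −116.7.
Solving gives a = 0.39141, b = −0.50362.
Then c = 508.3 − a·52 − b·179 = 578.10.
At (344, 353): z_contact = 134.65 − 177.78 + 578.10 = 534.96 m.
Depth below ground = 544.7 − 534.96 = 9.7 m.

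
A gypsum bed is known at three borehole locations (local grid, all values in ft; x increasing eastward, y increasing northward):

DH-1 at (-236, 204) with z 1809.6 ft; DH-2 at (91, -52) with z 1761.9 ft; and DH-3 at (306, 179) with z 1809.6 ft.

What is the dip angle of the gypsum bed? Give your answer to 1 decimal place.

Two edge vectors: DH-1→DH-2 = (327, -256, -47.7), DH-1→DH-3 = (542, -25, 0).
Normal n = (DH-1→DH-2) × (DH-1→DH-3) = (-1192.5, -25853.4, 130577).
So ∂z/∂x = −n_x/n_z = 0.00913 and ∂z/∂y = −n_y/n_z = 0.19799.
Gradient magnitude |∇z| = √(a² + b²) = √(0.00008 + 0.03920) = 0.19820.
True dip = arctan(0.19820) = 11.2°, dipping toward S (azimuth ≈ 183°).

11.2°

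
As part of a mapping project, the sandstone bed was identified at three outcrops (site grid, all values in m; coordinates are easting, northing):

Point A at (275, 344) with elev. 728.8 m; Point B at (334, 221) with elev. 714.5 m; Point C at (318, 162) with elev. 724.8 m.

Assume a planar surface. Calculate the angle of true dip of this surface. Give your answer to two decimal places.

21.48°

Two edge vectors: Point A→Point B = (59, -123, -14.3), Point A→Point C = (43, -182, -4).
Normal n = (Point A→Point B) × (Point A→Point C) = (-2110.6, -378.9, -5449).
So ∂z/∂easting = −n_x/n_z = −0.38734 and ∂z/∂northing = −n_y/n_z = −0.06954.
Gradient magnitude |∇z| = √(a² + b²) = √(0.15003 + 0.00484) = 0.39353.
True dip = arctan(0.39353) = 21.48°, dipping toward E (azimuth ≈ 080°).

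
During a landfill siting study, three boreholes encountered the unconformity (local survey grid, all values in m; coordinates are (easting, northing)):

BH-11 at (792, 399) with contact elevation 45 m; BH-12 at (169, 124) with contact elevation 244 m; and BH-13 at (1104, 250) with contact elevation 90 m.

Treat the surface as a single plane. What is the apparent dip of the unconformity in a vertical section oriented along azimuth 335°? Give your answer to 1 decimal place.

22.6°

Two edge vectors: BH-11→BH-12 = (-623, -275, 199), BH-11→BH-13 = (312, -149, 45).
Normal n = (BH-11→BH-12) × (BH-11→BH-13) = (17276, 90123, 178627).
So ∂z/∂E = −n_x/n_z = −0.09672 and ∂z/∂N = −n_y/n_z = −0.50453.
Unit vector along 335° is (sin 335°, cos 335°) = (-0.4226, 0.9063).
Slope in that direction = a·(-0.4226) + b·(0.9063) = −0.41639.
Apparent dip = arctan|0.41639| = 22.6° (true dip is 27.2°, so apparent ≤ true as expected).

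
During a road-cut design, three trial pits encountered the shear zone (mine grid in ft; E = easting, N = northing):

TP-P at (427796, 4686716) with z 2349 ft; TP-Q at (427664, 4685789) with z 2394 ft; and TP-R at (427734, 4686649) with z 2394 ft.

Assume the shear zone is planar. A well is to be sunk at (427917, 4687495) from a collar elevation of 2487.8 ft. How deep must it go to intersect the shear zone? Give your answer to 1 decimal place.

184.6 ft

Let the plane be z = a·E + b·N + c.
TP-Q−TP-P: −132a − 927b = 45;  TP-R−TP-P: −62a − 67b = 45.
Solving gives a = −0.795805059, b = 0.064774830.
Then c = 2349 − a·427796 − b·4686716 = 39209.99.
At (427917, 4687495): z_contact = −340538.51 + 303631.69 + 39209.99 = 2303.17 ft.
Depth below ground = 2487.8 − 2303.17 = 184.6 ft.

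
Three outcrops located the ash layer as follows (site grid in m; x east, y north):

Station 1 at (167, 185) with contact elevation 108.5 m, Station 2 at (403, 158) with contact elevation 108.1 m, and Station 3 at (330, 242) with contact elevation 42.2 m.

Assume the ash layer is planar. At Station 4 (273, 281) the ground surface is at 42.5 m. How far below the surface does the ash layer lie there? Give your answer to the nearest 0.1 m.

28.5 m

Let the plane be z = a·x + b·y + c.
Station 2−Station 1: 236a − 27b = −0.4;  Station 3−Station 1: 163a + 57b = −66.3.
Solving gives a = −0.10155, b = −0.87277.
Then c = 108.5 − a·167 − b·185 = 286.92.
At (273, 281): z_contact = −27.72 − 245.25 + 286.92 = 13.95 m.
Depth below ground = 42.5 − 13.95 = 28.5 m.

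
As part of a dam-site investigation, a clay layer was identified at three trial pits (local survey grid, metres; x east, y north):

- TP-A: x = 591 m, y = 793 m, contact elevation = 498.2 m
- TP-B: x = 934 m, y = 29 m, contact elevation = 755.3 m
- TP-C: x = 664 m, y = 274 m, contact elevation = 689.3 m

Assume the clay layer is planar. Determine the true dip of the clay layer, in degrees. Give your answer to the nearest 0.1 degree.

21.6°

Let the plane be z = a·x + b·y + c.
TP-B−TP-A: 343a − 764b = 257.1;  TP-C−TP-A: 73a − 519b = 191.1.
Solving gives a = −0.10279, b = −0.38267.
Gradient magnitude |∇z| = √(a² + b²) = √(0.01057 + 0.14643) = 0.39623.
True dip = arctan(0.39623) = 21.6°, dipping toward NNE (azimuth ≈ 015°).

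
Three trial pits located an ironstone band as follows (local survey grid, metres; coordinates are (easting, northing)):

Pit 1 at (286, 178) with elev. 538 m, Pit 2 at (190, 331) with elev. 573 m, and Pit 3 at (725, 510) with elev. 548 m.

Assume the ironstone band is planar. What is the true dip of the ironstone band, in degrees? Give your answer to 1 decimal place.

11.0°

Two edge vectors: Pit 1→Pit 2 = (-96, 153, 35), Pit 1→Pit 3 = (439, 332, 10).
Normal n = (Pit 1→Pit 2) × (Pit 1→Pit 3) = (-10090, 16325, -99039).
So ∂z/∂E = −n_x/n_z = −0.10188 and ∂z/∂N = −n_y/n_z = 0.16483.
Gradient magnitude |∇z| = √(a² + b²) = √(0.01038 + 0.02717) = 0.19378.
True dip = arctan(0.19378) = 11.0°, dipping toward SSE (azimuth ≈ 148°).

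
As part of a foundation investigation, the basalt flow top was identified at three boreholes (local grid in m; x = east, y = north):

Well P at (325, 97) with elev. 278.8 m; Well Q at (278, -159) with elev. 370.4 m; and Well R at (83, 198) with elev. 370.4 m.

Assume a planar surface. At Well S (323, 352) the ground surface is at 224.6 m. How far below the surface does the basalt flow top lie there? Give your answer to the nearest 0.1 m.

13.1 m

Two edge vectors: Well P→Well Q = (-47, -256, 91.6), Well P→Well R = (-242, 101, 91.6).
Normal n = (Well P→Well Q) × (Well P→Well R) = (-32701.2, -17862, -66699).
So ∂z/∂x = −n_x/n_z = −0.49028 and ∂z/∂y = −n_y/n_z = −0.26780.
Intercept c from Well P: 278.8 + 159.34 + 25.98 = 464.12.
At (323, 352): z_contact = −158.36 − 94.27 + 464.12 = 211.49 m.
Depth below ground = 224.6 − 211.49 = 13.1 m.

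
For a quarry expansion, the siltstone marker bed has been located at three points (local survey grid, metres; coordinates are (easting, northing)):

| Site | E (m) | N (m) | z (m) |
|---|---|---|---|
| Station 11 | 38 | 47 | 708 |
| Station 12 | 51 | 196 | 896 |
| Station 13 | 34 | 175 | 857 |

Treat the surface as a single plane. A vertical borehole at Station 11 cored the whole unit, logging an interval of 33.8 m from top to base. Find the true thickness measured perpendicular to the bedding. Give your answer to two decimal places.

Let the plane be z = a·E + b·N + c.
Station 12−Station 11: 13a + 149b = 188;  Station 13−Station 11: −4a + 128b = 149.
Solving gives a = 0.82434, b = 1.18982.
|∇z| = √(a²+b²) = 1.44748, so dip δ = arctan(1.44748) = 55.36°.
True thickness = vertical thickness × cos δ = 33.8 × cos 55.36° = 19.21 m.

19.21 m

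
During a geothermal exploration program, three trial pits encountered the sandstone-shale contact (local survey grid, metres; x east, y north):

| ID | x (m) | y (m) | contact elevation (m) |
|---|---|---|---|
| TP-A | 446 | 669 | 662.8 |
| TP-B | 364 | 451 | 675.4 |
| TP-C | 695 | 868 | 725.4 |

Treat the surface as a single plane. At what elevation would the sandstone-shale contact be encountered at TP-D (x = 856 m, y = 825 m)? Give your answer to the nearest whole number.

803 m

Let the plane be z = a·x + b·y + c.
TP-B−TP-A: −82a − 218b = 12.6;  TP-C−TP-A: 249a + 199b = 62.6.
Solving gives a = 0.42551, b = −0.21785.
Then c = 662.8 − a·446 − b·669 = 618.77.
At (856, 825): z = 364.2 − 179.7 + 618.77 = 803.3 m.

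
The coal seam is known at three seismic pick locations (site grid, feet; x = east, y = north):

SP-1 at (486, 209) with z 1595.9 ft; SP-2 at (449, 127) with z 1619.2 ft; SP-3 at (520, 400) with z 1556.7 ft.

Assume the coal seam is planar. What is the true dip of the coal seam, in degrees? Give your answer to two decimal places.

Let the plane be z = a·x + b·y + c.
SP-2−SP-1: −37a − 82b = 23.3;  SP-3−SP-1: 34a + 191b = −39.2.
Solving gives a = −0.28883, b = −0.15382.
Gradient magnitude |∇z| = √(a² + b²) = √(0.08342 + 0.02366) = 0.32724.
True dip = arctan(0.32724) = 18.12°, dipping toward ENE (azimuth ≈ 062°).

18.12°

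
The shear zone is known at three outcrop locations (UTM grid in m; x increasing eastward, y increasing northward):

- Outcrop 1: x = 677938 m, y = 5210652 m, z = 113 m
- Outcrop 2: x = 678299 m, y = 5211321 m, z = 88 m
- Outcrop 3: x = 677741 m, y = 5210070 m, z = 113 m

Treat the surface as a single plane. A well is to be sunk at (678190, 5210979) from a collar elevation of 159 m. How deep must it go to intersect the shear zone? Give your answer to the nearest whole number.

72 m

Let the plane be z = a·x + b·y + c.
Outcrop 2−Outcrop 1: 361a + 669b = −25;  Outcrop 3−Outcrop 1: −197a − 582b = 0.
Solving gives a = −0.18580240, b = 0.06289188.
Then c = 113 − a·677938 − b·5210652 = −201632.18.
At (678190, 5210979): z_contact = −126009.3 + 327728.3 − 201632.18 = 86.7 m.
Depth below ground = 159 − 86.7 = 72 m.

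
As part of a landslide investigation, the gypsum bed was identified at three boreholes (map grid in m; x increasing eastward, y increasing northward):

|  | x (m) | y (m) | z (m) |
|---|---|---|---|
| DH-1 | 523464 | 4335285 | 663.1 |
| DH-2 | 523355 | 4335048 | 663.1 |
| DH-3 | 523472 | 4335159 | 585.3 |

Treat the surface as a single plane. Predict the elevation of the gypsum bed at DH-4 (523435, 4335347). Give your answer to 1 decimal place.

730.9 m

Let the plane be z = a·x + b·y + c.
DH-2−DH-1: −109a − 237b = 0;  DH-3−DH-1: 8a − 126b = −77.8.
Solving gives a = −1.179692898, b = 0.542559181.
Then c = 663.1 − a·523464 − b·4335285 = −1733958.82.
At (523435, 4335347): z = −617492.6 + 2352182.3 − 1733958.82 = 730.9 m.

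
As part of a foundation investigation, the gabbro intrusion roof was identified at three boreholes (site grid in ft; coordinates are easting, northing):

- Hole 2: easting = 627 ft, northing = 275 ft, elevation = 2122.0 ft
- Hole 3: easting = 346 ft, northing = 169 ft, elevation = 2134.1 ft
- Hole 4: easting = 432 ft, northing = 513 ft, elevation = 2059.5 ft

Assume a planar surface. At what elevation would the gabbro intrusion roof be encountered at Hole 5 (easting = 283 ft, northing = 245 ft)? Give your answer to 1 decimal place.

Let the plane be z = a·easting + b·northing + c.
Hole 3−Hole 2: −281a − 106b = 12.1;  Hole 4−Hole 2: −195a + 238b = −62.5.
Solving gives a = 0.04278, b = −0.22756.
Then c = 2122 − a·627 − b·275 = 2157.76.
At (283, 245): z = 12.1 − 55.8 + 2157.76 = 2114.1 ft.

2114.1 ft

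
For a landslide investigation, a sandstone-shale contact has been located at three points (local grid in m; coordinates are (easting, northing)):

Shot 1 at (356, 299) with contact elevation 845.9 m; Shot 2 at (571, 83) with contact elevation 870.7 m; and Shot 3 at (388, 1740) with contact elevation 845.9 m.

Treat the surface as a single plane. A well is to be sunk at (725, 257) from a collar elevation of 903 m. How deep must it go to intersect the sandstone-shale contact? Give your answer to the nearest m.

Two edge vectors: Shot 1→Shot 2 = (215, -216, 24.8), Shot 1→Shot 3 = (32, 1441, 0).
Normal n = (Shot 1→Shot 2) × (Shot 1→Shot 3) = (-35736.8, 793.6, 316727).
So ∂z/∂E = −n_x/n_z = 0.11283 and ∂z/∂N = −n_y/n_z = −0.00251.
Intercept c from Shot 1: 845.9 − 40.17 + 0.75 = 806.48.
At (725, 257): z_contact = 81.8 − 0.6 + 806.48 = 887.6 m.
Depth below ground = 903 − 887.6 = 15 m.

15 m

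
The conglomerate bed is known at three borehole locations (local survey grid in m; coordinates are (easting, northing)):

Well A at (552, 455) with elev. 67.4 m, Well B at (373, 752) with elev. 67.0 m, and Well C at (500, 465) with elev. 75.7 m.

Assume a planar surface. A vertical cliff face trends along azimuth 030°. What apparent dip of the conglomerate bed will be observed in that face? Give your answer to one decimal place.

Two edge vectors: Well A→Well B = (-179, 297, -0.4), Well A→Well C = (-52, 10, 8.3).
Normal n = (Well A→Well B) × (Well A→Well C) = (2469.1, 1506.5, 13654).
So ∂z/∂E = −n_x/n_z = −0.18083 and ∂z/∂N = −n_y/n_z = −0.11033.
Unit vector along 030° is (sin 30°, cos 30°) = (0.5000, 0.8660).
Slope in that direction = a·(0.5000) + b·(0.8660) = −0.18597.
Apparent dip = arctan|0.18597| = 10.5° (true dip is 12.0°, so apparent ≤ true as expected).

10.5°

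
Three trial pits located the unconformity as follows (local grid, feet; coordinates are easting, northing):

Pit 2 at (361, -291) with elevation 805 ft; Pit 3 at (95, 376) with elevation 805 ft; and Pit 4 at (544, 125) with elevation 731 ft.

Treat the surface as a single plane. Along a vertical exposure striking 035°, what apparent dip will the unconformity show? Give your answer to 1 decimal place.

10.8°

Two edge vectors: Pit 2→Pit 3 = (-266, 667, 0), Pit 2→Pit 4 = (183, 416, -74).
Normal n = (Pit 2→Pit 3) × (Pit 2→Pit 4) = (-49358, -19684, -232717).
So ∂z/∂easting = −n_x/n_z = −0.21209 and ∂z/∂northing = −n_y/n_z = −0.08458.
Unit vector along 035° is (sin 35°, cos 35°) = (0.5736, 0.8192).
Slope in that direction = a·(0.5736) + b·(0.8192) = −0.19094.
Apparent dip = arctan|0.19094| = 10.8° (true dip is 12.9°, so apparent ≤ true as expected).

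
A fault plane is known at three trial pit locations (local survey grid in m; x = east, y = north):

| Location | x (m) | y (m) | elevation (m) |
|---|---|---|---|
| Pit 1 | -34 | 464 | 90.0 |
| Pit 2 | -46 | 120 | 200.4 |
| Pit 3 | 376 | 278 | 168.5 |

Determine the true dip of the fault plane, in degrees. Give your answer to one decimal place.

18.0°

Let the plane be z = a·x + b·y + c.
Pit 2−Pit 1: −12a − 344b = 110.4;  Pit 3−Pit 1: 410a − 186b = 78.5.
Solving gives a = 0.04516, b = −0.32251.
Gradient magnitude |∇z| = √(a² + b²) = √(0.00204 + 0.10401) = 0.32565.
True dip = arctan(0.32565) = 18.0°, dipping toward N (azimuth ≈ 352°).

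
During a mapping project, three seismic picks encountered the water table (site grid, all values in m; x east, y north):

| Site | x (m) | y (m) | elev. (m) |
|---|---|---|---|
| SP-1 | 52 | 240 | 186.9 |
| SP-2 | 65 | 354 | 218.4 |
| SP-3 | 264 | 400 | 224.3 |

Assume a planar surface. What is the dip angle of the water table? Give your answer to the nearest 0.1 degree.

Two edge vectors: SP-1→SP-2 = (13, 114, 31.5), SP-1→SP-3 = (212, 160, 37.4).
Normal n = (SP-1→SP-2) × (SP-1→SP-3) = (-776.4, 6191.8, -22088).
So ∂z/∂x = −n_x/n_z = −0.03515 and ∂z/∂y = −n_y/n_z = 0.28032.
Gradient magnitude |∇z| = √(a² + b²) = √(0.00124 + 0.07858) = 0.28252.
True dip = arctan(0.28252) = 15.8°, dipping toward S (azimuth ≈ 173°).

15.8°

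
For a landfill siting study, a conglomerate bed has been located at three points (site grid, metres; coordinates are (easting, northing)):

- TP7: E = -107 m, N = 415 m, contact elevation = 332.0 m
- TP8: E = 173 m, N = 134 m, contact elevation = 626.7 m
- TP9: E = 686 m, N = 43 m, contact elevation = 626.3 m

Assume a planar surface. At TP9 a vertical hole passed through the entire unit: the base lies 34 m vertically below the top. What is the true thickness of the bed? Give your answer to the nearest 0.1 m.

20.8 m

Let the plane be z = a·E + b·N + c.
TP8−TP7: 280a − 281b = 294.7;  TP9−TP7: 793a − 372b = 294.3.
Solving gives a = −0.22693, b = −1.27487.
|∇z| = √(a²+b²) = 1.29491, so dip δ = arctan(1.29491) = 52.32°.
True thickness = vertical thickness × cos δ = 34 × cos 52.32° = 20.8 m.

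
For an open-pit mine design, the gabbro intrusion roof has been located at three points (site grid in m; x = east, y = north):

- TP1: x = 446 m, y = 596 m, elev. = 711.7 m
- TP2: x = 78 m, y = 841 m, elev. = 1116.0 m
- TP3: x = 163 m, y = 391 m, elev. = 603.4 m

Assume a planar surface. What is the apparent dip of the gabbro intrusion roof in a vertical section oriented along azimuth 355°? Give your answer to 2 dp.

Let the plane be z = a·x + b·y + c.
TP2−TP1: −368a + 245b = 404.3;  TP3−TP1: −283a − 205b = −108.3.
Solving gives a = −0.38921, b = 1.06559.
Unit vector along 355° is (sin 355°, cos 355°) = (-0.0872, 0.9962).
Slope in that direction = a·(-0.0872) + b·(0.9962) = 1.09546.
Apparent dip = arctan|1.09546| = 47.61° (true dip is 48.6°, so apparent ≤ true as expected).

47.61°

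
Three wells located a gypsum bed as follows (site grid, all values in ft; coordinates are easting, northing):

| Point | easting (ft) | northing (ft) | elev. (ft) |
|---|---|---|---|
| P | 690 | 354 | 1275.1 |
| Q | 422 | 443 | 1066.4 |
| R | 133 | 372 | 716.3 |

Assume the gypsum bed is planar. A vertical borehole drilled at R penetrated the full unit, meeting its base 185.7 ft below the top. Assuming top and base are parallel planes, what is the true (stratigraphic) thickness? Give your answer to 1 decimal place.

Let the plane be z = a·easting + b·northing + c.
Q−P: −268a + 89b = −208.7;  R−P: −557a + 18b = −558.8.
Solving gives a = 1.02743, b = 0.74890.
|∇z| = √(a²+b²) = 1.27140, so dip δ = arctan(1.27140) = 51.81°.
True thickness = vertical thickness × cos δ = 185.7 × cos 51.81° = 114.8 ft.

114.8 ft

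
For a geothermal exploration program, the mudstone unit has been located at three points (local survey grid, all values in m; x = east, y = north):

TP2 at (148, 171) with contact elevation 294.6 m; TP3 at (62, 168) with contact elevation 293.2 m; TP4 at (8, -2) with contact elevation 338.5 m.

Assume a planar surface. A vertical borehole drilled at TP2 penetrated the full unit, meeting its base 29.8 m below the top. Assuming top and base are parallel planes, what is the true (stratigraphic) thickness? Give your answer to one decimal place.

28.7 m

Two edge vectors: TP2→TP3 = (-86, -3, -1.4), TP2→TP4 = (-140, -173, 43.9).
Normal n = (TP2→TP3) × (TP2→TP4) = (-373.9, 3971.4, 14458).
So ∂z/∂x = −n_x/n_z = 0.02586 and ∂z/∂y = −n_y/n_z = −0.27469.
|∇z| = √(a²+b²) = 0.27590, so dip δ = arctan(0.27590) = 15.42°.
True thickness = vertical thickness × cos δ = 29.8 × cos 15.42° = 28.7 m.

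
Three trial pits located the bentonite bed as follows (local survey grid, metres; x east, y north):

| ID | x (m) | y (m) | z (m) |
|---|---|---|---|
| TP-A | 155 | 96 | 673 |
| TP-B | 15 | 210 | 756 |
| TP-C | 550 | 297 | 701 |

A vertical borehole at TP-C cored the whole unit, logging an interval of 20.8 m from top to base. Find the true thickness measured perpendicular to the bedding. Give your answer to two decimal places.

18.34 m

Two edge vectors: TP-A→TP-B = (-140, 114, 83), TP-A→TP-C = (395, 201, 28).
Normal n = (TP-A→TP-B) × (TP-A→TP-C) = (-13491, 36705, -73170).
So ∂z/∂x = −n_x/n_z = −0.18438 and ∂z/∂y = −n_y/n_z = 0.50164.
|∇z| = √(a²+b²) = 0.53445, so dip δ = arctan(0.53445) = 28.12°.
True thickness = vertical thickness × cos δ = 20.8 × cos 28.12° = 18.34 m.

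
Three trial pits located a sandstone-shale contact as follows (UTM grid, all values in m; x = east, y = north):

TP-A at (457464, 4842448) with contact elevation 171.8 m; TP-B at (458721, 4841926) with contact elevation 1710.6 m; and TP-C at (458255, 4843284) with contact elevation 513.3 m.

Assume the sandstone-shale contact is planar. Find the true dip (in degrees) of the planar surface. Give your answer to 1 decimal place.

48.6°

Let the plane be z = a·x + b·y + c.
TP-B−TP-A: 1257a − 522b = 1538.8;  TP-C−TP-A: 791a + 836b = 341.5.
Solving gives a = 1.00065, b = −0.53829.
Gradient magnitude |∇z| = √(a² + b²) = √(1.00129 + 0.28976) = 1.13624.
True dip = arctan(1.13624) = 48.6°, dipping toward WNW (azimuth ≈ 298°).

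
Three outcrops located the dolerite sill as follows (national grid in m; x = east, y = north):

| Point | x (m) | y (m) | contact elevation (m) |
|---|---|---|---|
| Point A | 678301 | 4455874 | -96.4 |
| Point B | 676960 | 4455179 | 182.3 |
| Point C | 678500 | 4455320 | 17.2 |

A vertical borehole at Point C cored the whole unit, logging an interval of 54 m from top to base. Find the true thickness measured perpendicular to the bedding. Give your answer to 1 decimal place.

Let the plane be z = a·x + b·y + c.
Point B−Point A: −1341a − 695b = 278.7;  Point C−Point A: 199a − 554b = 113.6.
Solving gives a = −0.08562, b = −0.23581.
|∇z| = √(a²+b²) = 0.25087, so dip δ = arctan(0.25087) = 14.08°.
True thickness = vertical thickness × cos δ = 54 × cos 14.08° = 52.4 m.

52.4 m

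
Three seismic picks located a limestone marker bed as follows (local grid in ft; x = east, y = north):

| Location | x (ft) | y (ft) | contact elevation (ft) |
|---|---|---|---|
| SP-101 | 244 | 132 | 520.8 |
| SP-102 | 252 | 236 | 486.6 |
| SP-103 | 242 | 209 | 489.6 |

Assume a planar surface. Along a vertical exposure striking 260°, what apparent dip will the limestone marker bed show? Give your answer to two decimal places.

33.57°

Let the plane be z = a·x + b·y + c.
SP-102−SP-101: 8a + 104b = −34.2;  SP-103−SP-101: −2a + 77b = −31.2.
Solving gives a = 0.74199, b = −0.38592.
Unit vector along 260° is (sin 260°, cos 260°) = (-0.9848, -0.1736).
Slope in that direction = a·(-0.9848) + b·(-0.1736) = −0.66370.
Apparent dip = arctan|0.66370| = 33.57° (true dip is 39.9°, so apparent ≤ true as expected).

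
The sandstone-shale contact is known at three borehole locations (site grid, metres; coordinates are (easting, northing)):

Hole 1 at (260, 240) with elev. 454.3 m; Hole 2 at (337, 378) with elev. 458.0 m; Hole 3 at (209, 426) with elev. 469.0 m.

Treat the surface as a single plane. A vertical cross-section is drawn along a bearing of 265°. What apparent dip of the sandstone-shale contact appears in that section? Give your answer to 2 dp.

3.27°

Let the plane be z = a·E + b·N + c.
Hole 2−Hole 1: 77a + 138b = 3.7;  Hole 3−Hole 1: −51a + 186b = 14.7.
Solving gives a = −0.06275, b = 0.06183.
Unit vector along 265° is (sin 265°, cos 265°) = (-0.9962, -0.0872).
Slope in that direction = a·(-0.9962) + b·(-0.0872) = 0.05713.
Apparent dip = arctan|0.05713| = 3.27° (true dip is 5.0°, so apparent ≤ true as expected).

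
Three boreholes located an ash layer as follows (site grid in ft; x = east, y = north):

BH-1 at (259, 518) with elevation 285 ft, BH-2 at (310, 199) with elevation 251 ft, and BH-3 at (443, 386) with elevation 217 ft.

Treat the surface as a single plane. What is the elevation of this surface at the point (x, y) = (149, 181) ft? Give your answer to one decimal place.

Let the plane be z = a·x + b·y + c.
BH-2−BH-1: 51a − 319b = −34;  BH-3−BH-1: 184a − 132b = −68.
Solving gives a = −0.33108, b = 0.05365.
Then c = 285 − a·259 − b·518 = 342.96.
At (149, 181): z = −49.3 + 9.7 + 342.96 = 303.3 ft.

303.3 ft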